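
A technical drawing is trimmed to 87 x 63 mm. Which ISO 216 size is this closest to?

Aspect ratio 87/63 ≈ 1.381 (ISO target is √2 ≈ 1.414).
In the B-series (B0 = 1000 × 1414 mm): B8 = 62 × 88 mm.
Off by 2 mm total — nearest standard size.

B8 (62 × 88 mm)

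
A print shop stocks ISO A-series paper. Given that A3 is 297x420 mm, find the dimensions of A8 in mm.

52 × 74 mm

A4: ⌊420/2⌋ × 297 = 210 × 297 mm
A5: ⌊297/2⌋ × 210 = 148 × 210 mm
A6: ⌊210/2⌋ × 148 = 105 × 148 mm
A7: ⌊148/2⌋ × 105 = 74 × 105 mm
A8: ⌊105/2⌋ × 74 = 52 × 74 mm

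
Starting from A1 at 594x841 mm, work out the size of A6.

105 × 148 mm

A2: ⌊841/2⌋ × 594 = 420 × 594 mm
A3: ⌊594/2⌋ × 420 = 297 × 420 mm
A4: ⌊420/2⌋ × 297 = 210 × 297 mm
A5: ⌊297/2⌋ × 210 = 148 × 210 mm
A6: ⌊210/2⌋ × 148 = 105 × 148 mm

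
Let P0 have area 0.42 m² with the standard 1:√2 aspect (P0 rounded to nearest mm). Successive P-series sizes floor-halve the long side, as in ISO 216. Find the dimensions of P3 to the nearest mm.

192 × 272 mm

Let P0's short side be w mm. w · w√2 = 0.42 m² = 420,000 mm², so w ≈ 545.0 mm and w√2 ≈ 770.7 mm → P0 = 545 × 771 mm.
P1: ⌊771/2⌋ × 545 = 385 × 545 mm
P2: ⌊545/2⌋ × 385 = 272 × 385 mm
P3: ⌊385/2⌋ × 272 = 192 × 272 mm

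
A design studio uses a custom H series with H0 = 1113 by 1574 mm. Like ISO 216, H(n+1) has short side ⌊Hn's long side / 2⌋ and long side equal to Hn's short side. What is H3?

H1: ⌊1574/2⌋ × 1113 = 787 × 1113 mm
H2: ⌊1113/2⌋ × 787 = 556 × 787 mm
H3: ⌊787/2⌋ × 556 = 393 × 556 mm

393 × 556 mm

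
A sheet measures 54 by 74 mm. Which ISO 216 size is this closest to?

A8 (52 × 74 mm)

Aspect ratio 74/54 ≈ 1.370 (ISO target is √2 ≈ 1.414).
In the A-series (A0 area = 1 m²): A8 = 52 × 74 mm.
Off by 2 mm total — nearest standard size.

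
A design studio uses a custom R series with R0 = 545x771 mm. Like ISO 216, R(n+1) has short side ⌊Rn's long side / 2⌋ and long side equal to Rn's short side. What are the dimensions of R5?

96 × 136 mm

R1: ⌊771/2⌋ × 545 = 385 × 545 mm
R2: ⌊545/2⌋ × 385 = 272 × 385 mm
R3: ⌊385/2⌋ × 272 = 192 × 272 mm
R4: ⌊272/2⌋ × 192 = 136 × 192 mm
R5: ⌊192/2⌋ × 136 = 96 × 136 mm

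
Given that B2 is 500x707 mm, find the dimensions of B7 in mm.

B3: ⌊707/2⌋ × 500 = 353 × 500 mm
B4: ⌊500/2⌋ × 353 = 250 × 353 mm
B5: ⌊353/2⌋ × 250 = 176 × 250 mm
B6: ⌊250/2⌋ × 176 = 125 × 176 mm
B7: ⌊176/2⌋ × 125 = 88 × 125 mm

88 × 125 mm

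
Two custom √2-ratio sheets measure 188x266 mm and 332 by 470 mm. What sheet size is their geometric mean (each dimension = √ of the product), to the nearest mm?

Short side: √(188 · 332) = √62416 ≈ 249.8 → 250 mm
Long side: √(266 · 470) = √125020 ≈ 353.6 → 354 mm

250 × 354 mm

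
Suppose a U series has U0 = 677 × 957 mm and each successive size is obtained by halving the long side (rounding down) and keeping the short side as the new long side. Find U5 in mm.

U1: ⌊957/2⌋ × 677 = 478 × 677 mm
U2: ⌊677/2⌋ × 478 = 338 × 478 mm
U3: ⌊478/2⌋ × 338 = 239 × 338 mm
U4: ⌊338/2⌋ × 239 = 169 × 239 mm
U5: ⌊239/2⌋ × 169 = 119 × 169 mm

119 × 169 mm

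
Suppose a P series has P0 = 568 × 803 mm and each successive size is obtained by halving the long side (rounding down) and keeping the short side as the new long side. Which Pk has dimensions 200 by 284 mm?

P0: 568 × 803 mm
P1: 401 × 568 mm
P2: 284 × 401 mm
P3: 200 × 284 mm
P4: 142 × 200 mm
→ matches P3.

P3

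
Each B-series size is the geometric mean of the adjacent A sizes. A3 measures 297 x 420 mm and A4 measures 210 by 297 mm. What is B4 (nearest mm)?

250 × 353 mm

Short side: √(297 · 210) = √62370 ≈ 249.7 → 250 mm
Long side: √(420 · 297) = √124740 ≈ 353.2 → 353 mm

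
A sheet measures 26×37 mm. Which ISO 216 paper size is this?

Aspect ratio 37/26 ≈ 1.423 — close to the ISO √2 ≈ 1.414.
In the A-series (A0 area = 1 m²): A10 = 26 × 37 mm.

A10 (26 × 37 mm)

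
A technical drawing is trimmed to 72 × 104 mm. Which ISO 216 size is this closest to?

A7 (74 × 105 mm)

Aspect ratio 104/72 ≈ 1.444 (ISO target is √2 ≈ 1.414).
In the A-series (A0 area = 1 m²): A7 = 74 × 105 mm.
Off by 3 mm total — nearest standard size.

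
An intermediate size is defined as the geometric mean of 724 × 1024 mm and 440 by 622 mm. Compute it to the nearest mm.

Short side: √(724 · 440) = √318560 ≈ 564.4 → 564 mm
Long side: √(1024 · 622) = √636928 ≈ 798.1 → 798 mm

564 × 798 mm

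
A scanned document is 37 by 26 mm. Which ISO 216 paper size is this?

A10 (26 × 37 mm)

Aspect ratio 37/26 ≈ 1.423 — close to the ISO √2 ≈ 1.414.
In the A-series (A0 area = 1 m²): A10 = 26 × 37 mm.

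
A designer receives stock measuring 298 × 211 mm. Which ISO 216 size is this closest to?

Aspect ratio 298/211 ≈ 1.412 — close to the ISO √2 ≈ 1.414.
In the A-series (A0 area = 1 m²): A4 = 210 × 297 mm.
Off by 2 mm total — nearest standard size.

A4 (210 × 297 mm)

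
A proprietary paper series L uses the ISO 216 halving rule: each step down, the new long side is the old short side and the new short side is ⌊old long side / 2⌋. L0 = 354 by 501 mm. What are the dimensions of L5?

62 × 88 mm

L1 = 250 × 354 mm (from L0 by 1 halving).
L2: ⌊354/2⌋ × 250 = 177 × 250 mm
L3: ⌊250/2⌋ × 177 = 125 × 177 mm
L4: ⌊177/2⌋ × 125 = 88 × 125 mm
L5: ⌊125/2⌋ × 88 = 62 × 88 mm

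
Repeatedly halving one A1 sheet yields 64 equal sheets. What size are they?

64 = 2^6, so 6 halving steps.
A1 → A2 → … → A7 after 6 steps.

A7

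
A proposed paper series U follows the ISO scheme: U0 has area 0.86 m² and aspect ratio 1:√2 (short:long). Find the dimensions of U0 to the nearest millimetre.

780 × 1103 mm

Let the short side be w mm. Then w · w√2 = 0.86 m² = 860,000 mm².
w² = 860,000/√2, so w ≈ 779.8 mm; long side = w√2 ≈ 1102.8 mm.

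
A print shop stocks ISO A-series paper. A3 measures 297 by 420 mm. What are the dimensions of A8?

52 × 74 mm

A4: ⌊420/2⌋ × 297 = 210 × 297 mm
A5: ⌊297/2⌋ × 210 = 148 × 210 mm
A6: ⌊210/2⌋ × 148 = 105 × 148 mm
A7: ⌊148/2⌋ × 105 = 74 × 105 mm
A8: ⌊105/2⌋ × 74 = 52 × 74 mm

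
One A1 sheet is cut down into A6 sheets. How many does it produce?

A1 = 594 × 841 mm; A6 = 105 × 148 mm.
Each halving step doubles the count; 5 steps from A1 to A6.
2^5 = 32.

32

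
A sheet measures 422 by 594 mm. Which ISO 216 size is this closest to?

A2 (420 × 594 mm)

Aspect ratio 594/422 ≈ 1.408 — close to the ISO √2 ≈ 1.414.
In the A-series (A0 area = 1 m²): A2 = 420 × 594 mm.
Off by 2 mm total — nearest standard size.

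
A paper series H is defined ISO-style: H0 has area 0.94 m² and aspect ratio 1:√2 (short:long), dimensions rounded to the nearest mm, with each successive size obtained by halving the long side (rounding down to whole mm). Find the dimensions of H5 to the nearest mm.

Let H0's short side be w mm. w · w√2 = 0.94 m² = 940,000 mm², so w ≈ 815.3 mm and w√2 ≈ 1153.0 mm → H0 = 815 × 1153 mm.
H1: ⌊1153/2⌋ × 815 = 576 × 815 mm
H2: ⌊815/2⌋ × 576 = 407 × 576 mm
H3: ⌊576/2⌋ × 407 = 288 × 407 mm
H4: ⌊407/2⌋ × 288 = 203 × 288 mm
H5: ⌊288/2⌋ × 203 = 144 × 203 mm

144 × 203 mm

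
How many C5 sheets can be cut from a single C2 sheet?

C2 = 458 × 648 mm; C5 = 162 × 229 mm.
Each halving step doubles the count; 3 steps from C2 to C5.
2^3 = 8.

8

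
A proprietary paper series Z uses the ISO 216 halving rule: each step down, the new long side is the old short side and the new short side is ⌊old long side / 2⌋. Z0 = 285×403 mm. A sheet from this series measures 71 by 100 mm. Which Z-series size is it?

Z0: 285 × 403 mm
Z1: 201 × 285 mm
Z2: 142 × 201 mm
Z3: 100 × 142 mm
Z4: 71 × 100 mm
Z5: 50 × 71 mm
→ matches Z4.

Z4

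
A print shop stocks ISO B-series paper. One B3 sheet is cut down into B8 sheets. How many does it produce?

Each ISO step halves the sheet: 1 × B3 → 2 × B4 → 4 × B5 → 8 × B6 → …
From B3 to B8 is 5 halving steps: 2^5 = 32.

32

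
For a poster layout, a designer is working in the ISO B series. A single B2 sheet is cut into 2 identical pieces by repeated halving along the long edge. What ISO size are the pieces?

B3

2 = 2^1, so 1 halving step.
B2 → B3 → … → B3 after 1 step.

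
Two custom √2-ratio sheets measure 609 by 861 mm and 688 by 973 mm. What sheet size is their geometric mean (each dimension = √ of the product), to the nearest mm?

Short side: √(609 · 688) = √418992 ≈ 647.3 → 647 mm
Long side: √(861 · 973) = √837753 ≈ 915.3 → 915 mm

647 × 915 mm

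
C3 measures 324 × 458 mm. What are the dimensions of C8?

57 × 81 mm

C4: ⌊458/2⌋ × 324 = 229 × 324 mm
C5: ⌊324/2⌋ × 229 = 162 × 229 mm
C6: ⌊229/2⌋ × 162 = 114 × 162 mm
C7: ⌊162/2⌋ × 114 = 81 × 114 mm
C8: ⌊114/2⌋ × 81 = 57 × 81 mm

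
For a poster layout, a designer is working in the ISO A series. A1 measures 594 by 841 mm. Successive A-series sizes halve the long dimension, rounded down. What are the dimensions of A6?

A2: ⌊841/2⌋ × 594 = 420 × 594 mm
A3: ⌊594/2⌋ × 420 = 297 × 420 mm
A4: ⌊420/2⌋ × 297 = 210 × 297 mm
A5: ⌊297/2⌋ × 210 = 148 × 210 mm
A6: ⌊210/2⌋ × 148 = 105 × 148 mm

105 × 148 mm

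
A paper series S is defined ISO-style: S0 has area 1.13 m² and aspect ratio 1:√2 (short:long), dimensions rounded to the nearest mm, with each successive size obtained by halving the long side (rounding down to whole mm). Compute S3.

Let S0's short side be w mm. w · w√2 = 1.13 m² = 1,130,000 mm², so w ≈ 893.9 mm and w√2 ≈ 1264.1 mm → S0 = 894 × 1264 mm.
S1: ⌊1264/2⌋ × 894 = 632 × 894 mm
S2: ⌊894/2⌋ × 632 = 447 × 632 mm
S3: ⌊632/2⌋ × 447 = 316 × 447 mm

316 × 447 mm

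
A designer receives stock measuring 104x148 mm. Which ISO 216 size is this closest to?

A6 (105 × 148 mm)

Aspect ratio 148/104 ≈ 1.423 — close to the ISO √2 ≈ 1.414.
In the A-series (A0 area = 1 m²): A6 = 105 × 148 mm.
Off by 1 mm total — nearest standard size.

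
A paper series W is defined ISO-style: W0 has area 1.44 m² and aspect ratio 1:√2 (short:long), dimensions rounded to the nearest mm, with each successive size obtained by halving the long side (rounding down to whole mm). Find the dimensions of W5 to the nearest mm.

Let W0's short side be w mm. w · w√2 = 1.44 m² = 1,440,000 mm², so w ≈ 1009.1 mm and w√2 ≈ 1427.0 mm → W0 = 1009 × 1427 mm.
W1: ⌊1427/2⌋ × 1009 = 713 × 1009 mm
W2: ⌊1009/2⌋ × 713 = 504 × 713 mm
W3: ⌊713/2⌋ × 504 = 356 × 504 mm
W4: ⌊504/2⌋ × 356 = 252 × 356 mm
W5: ⌊356/2⌋ × 252 = 178 × 252 mm

178 × 252 mm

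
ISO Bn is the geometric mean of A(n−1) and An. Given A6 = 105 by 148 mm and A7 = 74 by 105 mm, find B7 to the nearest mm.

Short side: √(105 · 74) = √7770 ≈ 88.1 → 88 mm
Long side: √(148 · 105) = √15540 ≈ 124.7 → 125 mm

88 × 125 mm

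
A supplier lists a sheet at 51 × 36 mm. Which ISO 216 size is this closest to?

Aspect ratio 51/36 ≈ 1.417 — close to the ISO √2 ≈ 1.414.
In the A-series (A0 area = 1 m²): A9 = 37 × 52 mm.
Off by 2 mm total — nearest standard size.

A9 (37 × 52 mm)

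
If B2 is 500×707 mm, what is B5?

B3: ⌊707/2⌋ × 500 = 353 × 500 mm
B4: ⌊500/2⌋ × 353 = 250 × 353 mm
B5: ⌊353/2⌋ × 250 = 176 × 250 mm

176 × 250 mm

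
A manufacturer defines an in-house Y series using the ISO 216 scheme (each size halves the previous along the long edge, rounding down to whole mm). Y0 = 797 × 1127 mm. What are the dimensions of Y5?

Y1 = 563 × 797 mm (from Y0 by 1 halving).
Y2: ⌊797/2⌋ × 563 = 398 × 563 mm
Y3: ⌊563/2⌋ × 398 = 281 × 398 mm
Y4: ⌊398/2⌋ × 281 = 199 × 281 mm
Y5: ⌊281/2⌋ × 199 = 140 × 199 mm

140 × 199 mm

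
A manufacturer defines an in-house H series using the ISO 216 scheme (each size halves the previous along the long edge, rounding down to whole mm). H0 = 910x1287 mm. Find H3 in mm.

321 × 455 mm

H1: ⌊1287/2⌋ × 910 = 643 × 910 mm
H2: ⌊910/2⌋ × 643 = 455 × 643 mm
H3: ⌊643/2⌋ × 455 = 321 × 455 mm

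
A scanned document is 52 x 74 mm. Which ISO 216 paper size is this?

Aspect ratio 74/52 ≈ 1.423 — close to the ISO √2 ≈ 1.414.
In the A-series (A0 area = 1 m²): A8 = 52 × 74 mm.

A8 (52 × 74 mm)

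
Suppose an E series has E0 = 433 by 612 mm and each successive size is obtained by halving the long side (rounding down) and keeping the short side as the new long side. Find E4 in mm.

108 × 153 mm

E1: ⌊612/2⌋ × 433 = 306 × 433 mm
E2: ⌊433/2⌋ × 306 = 216 × 306 mm
E3: ⌊306/2⌋ × 216 = 153 × 216 mm
E4: ⌊216/2⌋ × 153 = 108 × 153 mm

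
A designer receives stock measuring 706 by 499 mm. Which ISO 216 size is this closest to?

Aspect ratio 706/499 ≈ 1.415 — close to the ISO √2 ≈ 1.414.
In the B-series (B0 = 1000 × 1414 mm): B2 = 500 × 707 mm.
Off by 2 mm total — nearest standard size.

B2 (500 × 707 mm)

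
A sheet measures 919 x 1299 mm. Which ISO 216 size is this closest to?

Aspect ratio 1299/919 ≈ 1.413 — close to the ISO √2 ≈ 1.414.
In the C-series (envelope sizes, between A and B): C0 = 917 × 1297 mm.
Off by 4 mm total — nearest standard size.

C0 (917 × 1297 mm)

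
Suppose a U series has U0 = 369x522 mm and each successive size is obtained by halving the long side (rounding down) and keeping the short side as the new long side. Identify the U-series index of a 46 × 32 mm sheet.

U7

U0: 369 × 522 mm
U1: 261 × 369 mm
U2: 184 × 261 mm
U3: 130 × 184 mm
U4: 92 × 130 mm
U5: 65 × 92 mm
U6: 46 × 65 mm
U7: 32 × 46 mm
U8: 23 × 32 mm
→ matches U7.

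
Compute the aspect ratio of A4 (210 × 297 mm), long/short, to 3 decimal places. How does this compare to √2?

1.414

297 / 210 = 1.414
Matches √2 ≈ 1.414 — the ISO 216 defining ratio.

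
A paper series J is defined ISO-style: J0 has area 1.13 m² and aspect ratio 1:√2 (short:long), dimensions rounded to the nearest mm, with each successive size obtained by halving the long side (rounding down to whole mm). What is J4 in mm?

Let J0's short side be w mm. w · w√2 = 1.13 m² = 1,130,000 mm², so w ≈ 893.9 mm and w√2 ≈ 1264.1 mm → J0 = 894 × 1264 mm.
J1: ⌊1264/2⌋ × 894 = 632 × 894 mm
J2: ⌊894/2⌋ × 632 = 447 × 632 mm
J3: ⌊632/2⌋ × 447 = 316 × 447 mm
J4: ⌊447/2⌋ × 316 = 223 × 316 mm

223 × 316 mm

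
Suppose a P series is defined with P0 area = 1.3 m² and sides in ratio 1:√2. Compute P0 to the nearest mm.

959 × 1356 mm

Let the short side be w mm. Then w · w√2 = 1.3 m² = 1,300,000 mm².
w² = 1,300,000/√2, so w ≈ 958.8 mm; long side = w√2 ≈ 1355.9 mm.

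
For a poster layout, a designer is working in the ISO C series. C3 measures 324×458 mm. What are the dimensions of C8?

C4: ⌊458/2⌋ × 324 = 229 × 324 mm
C5: ⌊324/2⌋ × 229 = 162 × 229 mm
C6: ⌊229/2⌋ × 162 = 114 × 162 mm
C7: ⌊162/2⌋ × 114 = 81 × 114 mm
C8: ⌊114/2⌋ × 81 = 57 × 81 mm

57 × 81 mm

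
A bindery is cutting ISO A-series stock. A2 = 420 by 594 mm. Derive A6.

105 × 148 mm

A3: ⌊594/2⌋ × 420 = 297 × 420 mm
A4: ⌊420/2⌋ × 297 = 210 × 297 mm
A5: ⌊297/2⌋ × 210 = 148 × 210 mm
A6: ⌊210/2⌋ × 148 = 105 × 148 mm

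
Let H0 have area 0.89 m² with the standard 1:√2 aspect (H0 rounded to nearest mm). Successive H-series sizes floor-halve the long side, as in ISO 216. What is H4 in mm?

198 × 280 mm

Let H0's short side be w mm. w · w√2 = 0.89 m² = 890,000 mm², so w ≈ 793.3 mm and w√2 ≈ 1121.9 mm → H0 = 793 × 1122 mm.
H1: ⌊1122/2⌋ × 793 = 561 × 793 mm
H2: ⌊793/2⌋ × 561 = 396 × 561 mm
H3: ⌊561/2⌋ × 396 = 280 × 396 mm
H4: ⌊396/2⌋ × 280 = 198 × 280 mm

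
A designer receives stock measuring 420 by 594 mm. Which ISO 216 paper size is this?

A2 (420 × 594 mm)

Aspect ratio 594/420 ≈ 1.414 — close to the ISO √2 ≈ 1.414.
In the A-series (A0 area = 1 m²): A2 = 420 × 594 mm.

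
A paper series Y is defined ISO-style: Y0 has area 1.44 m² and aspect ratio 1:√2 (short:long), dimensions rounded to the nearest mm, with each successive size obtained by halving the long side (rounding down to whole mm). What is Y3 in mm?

Let Y0's short side be w mm. w · w√2 = 1.44 m² = 1,440,000 mm², so w ≈ 1009.1 mm and w√2 ≈ 1427.0 mm → Y0 = 1009 × 1427 mm.
Y1: ⌊1427/2⌋ × 1009 = 713 × 1009 mm
Y2: ⌊1009/2⌋ × 713 = 504 × 713 mm
Y3: ⌊713/2⌋ × 504 = 356 × 504 mm

356 × 504 mm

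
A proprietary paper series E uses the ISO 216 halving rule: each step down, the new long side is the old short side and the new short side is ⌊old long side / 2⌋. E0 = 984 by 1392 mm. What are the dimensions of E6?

123 × 174 mm

E1: ⌊1392/2⌋ × 984 = 696 × 984 mm
E2: ⌊984/2⌋ × 696 = 492 × 696 mm
E3: ⌊696/2⌋ × 492 = 348 × 492 mm
E4: ⌊492/2⌋ × 348 = 246 × 348 mm
E5: ⌊348/2⌋ × 246 = 174 × 246 mm
E6: ⌊246/2⌋ × 174 = 123 × 174 mm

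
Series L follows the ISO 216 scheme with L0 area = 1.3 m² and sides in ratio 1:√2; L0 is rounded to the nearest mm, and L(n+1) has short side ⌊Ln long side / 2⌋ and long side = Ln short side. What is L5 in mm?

169 × 239 mm

Let L0's short side be w mm. w · w√2 = 1.3 m² = 1,300,000 mm², so w ≈ 958.8 mm and w√2 ≈ 1355.9 mm → L0 = 959 × 1356 mm.
L1: ⌊1356/2⌋ × 959 = 678 × 959 mm
L2: ⌊959/2⌋ × 678 = 479 × 678 mm
L3: ⌊678/2⌋ × 479 = 339 × 479 mm
L4: ⌊479/2⌋ × 339 = 239 × 339 mm
L5: ⌊339/2⌋ × 239 = 169 × 239 mm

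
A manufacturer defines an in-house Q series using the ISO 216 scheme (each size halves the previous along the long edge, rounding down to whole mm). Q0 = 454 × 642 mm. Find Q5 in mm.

Q1: ⌊642/2⌋ × 454 = 321 × 454 mm
Q2: ⌊454/2⌋ × 321 = 227 × 321 mm
Q3: ⌊321/2⌋ × 227 = 160 × 227 mm
Q4: ⌊227/2⌋ × 160 = 113 × 160 mm
Q5: ⌊160/2⌋ × 113 = 80 × 113 mm

80 × 113 mm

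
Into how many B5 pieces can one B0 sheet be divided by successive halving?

Each ISO step halves the sheet: 1 × B0 → 2 × B1 → 4 × B2 → 8 × B3 → …
From B0 to B5 is 5 halving steps: 2^5 = 32.

32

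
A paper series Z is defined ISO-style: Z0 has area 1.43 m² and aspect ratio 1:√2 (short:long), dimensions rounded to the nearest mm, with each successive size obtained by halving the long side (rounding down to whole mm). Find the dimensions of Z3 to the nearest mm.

355 × 503 mm

Let Z0's short side be w mm. w · w√2 = 1.43 m² = 1,430,000 mm², so w ≈ 1005.6 mm and w√2 ≈ 1422.1 mm → Z0 = 1006 × 1422 mm.
Z1: ⌊1422/2⌋ × 1006 = 711 × 1006 mm
Z2: ⌊1006/2⌋ × 711 = 503 × 711 mm
Z3: ⌊711/2⌋ × 503 = 355 × 503 mm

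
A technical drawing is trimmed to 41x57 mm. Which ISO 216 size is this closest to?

Aspect ratio 57/41 ≈ 1.390 (ISO target is √2 ≈ 1.414).
In the C-series (envelope sizes, between A and B): C9 = 40 × 57 mm.
Off by 1 mm total — nearest standard size.

C9 (40 × 57 mm)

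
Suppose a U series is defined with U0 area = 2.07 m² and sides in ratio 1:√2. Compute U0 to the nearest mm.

Let the short side be w mm. Then w · w√2 = 2.07 m² = 2,070,000 mm².
w² = 2,070,000/√2, so w ≈ 1209.8 mm; long side = w√2 ≈ 1711.0 mm.

1210 × 1711 mm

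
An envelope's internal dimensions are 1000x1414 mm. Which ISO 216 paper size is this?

B0 (1000 × 1414 mm)

Aspect ratio 1414/1000 ≈ 1.414 — close to the ISO √2 ≈ 1.414.
In the B-series (B0 = 1000 × 1414 mm): B0 = 1000 × 1414 mm.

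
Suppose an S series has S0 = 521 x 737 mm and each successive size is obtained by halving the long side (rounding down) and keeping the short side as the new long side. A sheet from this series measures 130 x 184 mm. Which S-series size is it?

S4

S0: 521 × 737 mm
S1: 368 × 521 mm
S2: 260 × 368 mm
S3: 184 × 260 mm
S4: 130 × 184 mm
S5: 92 × 130 mm
→ matches S4.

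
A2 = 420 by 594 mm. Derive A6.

105 × 148 mm

A3: ⌊594/2⌋ × 420 = 297 × 420 mm
A4: ⌊420/2⌋ × 297 = 210 × 297 mm
A5: ⌊297/2⌋ × 210 = 148 × 210 mm
A6: ⌊210/2⌋ × 148 = 105 × 148 mm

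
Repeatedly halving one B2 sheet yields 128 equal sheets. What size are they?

B9

128 = 2^7, so 7 halving steps.
B2 → B3 → … → B9 after 7 steps.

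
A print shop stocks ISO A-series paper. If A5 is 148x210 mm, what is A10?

26 × 37 mm

A6: ⌊210/2⌋ × 148 = 105 × 148 mm
A7: ⌊148/2⌋ × 105 = 74 × 105 mm
A8: ⌊105/2⌋ × 74 = 52 × 74 mm
A9: ⌊74/2⌋ × 52 = 37 × 52 mm
A10: ⌊52/2⌋ × 37 = 26 × 37 mm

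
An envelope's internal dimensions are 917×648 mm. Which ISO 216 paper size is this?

C1 (648 × 917 mm)

Aspect ratio 917/648 ≈ 1.415 — close to the ISO √2 ≈ 1.414.
In the C-series (envelope sizes, between A and B): C1 = 648 × 917 mm.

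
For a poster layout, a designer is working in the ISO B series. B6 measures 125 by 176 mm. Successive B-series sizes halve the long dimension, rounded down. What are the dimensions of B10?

B7: ⌊176/2⌋ × 125 = 88 × 125 mm
B8: ⌊125/2⌋ × 88 = 62 × 88 mm
B9: ⌊88/2⌋ × 62 = 44 × 62 mm
B10: ⌊62/2⌋ × 44 = 31 × 44 mm

31 × 44 mm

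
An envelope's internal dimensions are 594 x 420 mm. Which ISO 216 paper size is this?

A2 (420 × 594 mm)

Aspect ratio 594/420 ≈ 1.414 — close to the ISO √2 ≈ 1.414.
In the A-series (A0 area = 1 m²): A2 = 420 × 594 mm.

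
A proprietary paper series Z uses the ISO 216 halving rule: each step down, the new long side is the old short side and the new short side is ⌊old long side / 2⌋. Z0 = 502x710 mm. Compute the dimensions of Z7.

44 × 62 mm

Z1 = 355 × 502 mm (from Z0 by 1 halving).
Z2: ⌊502/2⌋ × 355 = 251 × 355 mm
Z3: ⌊355/2⌋ × 251 = 177 × 251 mm
Z4: ⌊251/2⌋ × 177 = 125 × 177 mm
Z5: ⌊177/2⌋ × 125 = 88 × 125 mm
Z6: ⌊125/2⌋ × 88 = 62 × 88 mm
Z7: ⌊88/2⌋ × 62 = 44 × 62 mm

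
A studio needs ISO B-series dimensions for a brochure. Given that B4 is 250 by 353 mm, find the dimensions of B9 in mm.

B5: ⌊353/2⌋ × 250 = 176 × 250 mm
B6: ⌊250/2⌋ × 176 = 125 × 176 mm
B7: ⌊176/2⌋ × 125 = 88 × 125 mm
B8: ⌊125/2⌋ × 88 = 62 × 88 mm
B9: ⌊88/2⌋ × 62 = 44 × 62 mm

44 × 62 mm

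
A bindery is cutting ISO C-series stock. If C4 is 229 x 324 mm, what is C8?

57 × 81 mm

C5: ⌊324/2⌋ × 229 = 162 × 229 mm
C6: ⌊229/2⌋ × 162 = 114 × 162 mm
C7: ⌊162/2⌋ × 114 = 81 × 114 mm
C8: ⌊114/2⌋ × 81 = 57 × 81 mm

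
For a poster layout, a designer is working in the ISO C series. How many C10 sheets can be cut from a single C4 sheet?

Each ISO step halves the sheet: 1 × C4 → 2 × C5 → 4 × C6 → 8 × C7 → …
From C4 to C10 is 6 halving steps: 2^6 = 64.

64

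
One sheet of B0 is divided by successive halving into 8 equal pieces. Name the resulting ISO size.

B3

8 = 2^3, so 3 halving steps.
B0 → B1 → … → B3 after 3 steps.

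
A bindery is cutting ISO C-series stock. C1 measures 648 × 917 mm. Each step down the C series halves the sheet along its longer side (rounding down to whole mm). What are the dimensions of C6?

C2: ⌊917/2⌋ × 648 = 458 × 648 mm
C3: ⌊648/2⌋ × 458 = 324 × 458 mm
C4: ⌊458/2⌋ × 324 = 229 × 324 mm
C5: ⌊324/2⌋ × 229 = 162 × 229 mm
C6: ⌊229/2⌋ × 162 = 114 × 162 mm

114 × 162 mm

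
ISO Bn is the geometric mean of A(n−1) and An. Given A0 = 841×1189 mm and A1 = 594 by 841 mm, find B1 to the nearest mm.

707 × 1000 mm

Short side: √(841 · 594) = √499554 ≈ 706.8 → 707 mm
Long side: √(1189 · 841) = √999949 ≈ 1000.0 → 1000 mm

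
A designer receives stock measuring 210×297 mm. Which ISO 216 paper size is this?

Aspect ratio 297/210 ≈ 1.414 — close to the ISO √2 ≈ 1.414.
In the A-series (A0 area = 1 m²): A4 = 210 × 297 mm.

A4 (210 × 297 mm)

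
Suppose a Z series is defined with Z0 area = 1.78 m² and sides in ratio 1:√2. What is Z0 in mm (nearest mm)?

Let the short side be w mm. Then w · w√2 = 1.78 m² = 1,780,000 mm².
w² = 1,780,000/√2, so w ≈ 1121.9 mm; long side = w√2 ≈ 1586.6 mm.

1122 × 1587 mm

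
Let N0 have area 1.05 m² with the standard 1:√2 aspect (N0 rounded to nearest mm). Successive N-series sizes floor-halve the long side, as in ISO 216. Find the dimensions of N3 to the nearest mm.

304 × 431 mm

Let N0's short side be w mm. w · w√2 = 1.05 m² = 1,050,000 mm², so w ≈ 861.7 mm and w√2 ≈ 1218.6 mm → N0 = 862 × 1219 mm.
N1: ⌊1219/2⌋ × 862 = 609 × 862 mm
N2: ⌊862/2⌋ × 609 = 431 × 609 mm
N3: ⌊609/2⌋ × 431 = 304 × 431 mm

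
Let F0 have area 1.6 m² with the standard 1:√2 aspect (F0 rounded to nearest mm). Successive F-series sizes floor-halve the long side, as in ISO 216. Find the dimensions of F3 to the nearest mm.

376 × 532 mm

Let F0's short side be w mm. w · w√2 = 1.6 m² = 1,600,000 mm², so w ≈ 1063.7 mm and w√2 ≈ 1504.2 mm → F0 = 1064 × 1504 mm.
F1: ⌊1504/2⌋ × 1064 = 752 × 1064 mm
F2: ⌊1064/2⌋ × 752 = 532 × 752 mm
F3: ⌊752/2⌋ × 532 = 376 × 532 mm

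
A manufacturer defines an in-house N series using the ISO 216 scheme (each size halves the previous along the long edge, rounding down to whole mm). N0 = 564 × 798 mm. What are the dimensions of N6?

70 × 99 mm

N1: ⌊798/2⌋ × 564 = 399 × 564 mm
N2: ⌊564/2⌋ × 399 = 282 × 399 mm
N3: ⌊399/2⌋ × 282 = 199 × 282 mm
N4: ⌊282/2⌋ × 199 = 141 × 199 mm
N5: ⌊199/2⌋ × 141 = 99 × 141 mm
N6: ⌊141/2⌋ × 99 = 70 × 99 mm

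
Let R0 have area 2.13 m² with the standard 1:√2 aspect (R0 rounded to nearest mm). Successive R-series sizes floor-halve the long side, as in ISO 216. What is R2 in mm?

Let R0's short side be w mm. w · w√2 = 2.13 m² = 2,130,000 mm², so w ≈ 1227.2 mm and w√2 ≈ 1735.6 mm → R0 = 1227 × 1736 mm.
R1: ⌊1736/2⌋ × 1227 = 868 × 1227 mm
R2: ⌊1227/2⌋ × 868 = 613 × 868 mm

613 × 868 mm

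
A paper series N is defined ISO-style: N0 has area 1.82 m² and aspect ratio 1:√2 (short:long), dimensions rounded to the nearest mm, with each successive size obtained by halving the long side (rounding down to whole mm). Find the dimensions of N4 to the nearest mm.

Let N0's short side be w mm. w · w√2 = 1.82 m² = 1,820,000 mm², so w ≈ 1134.4 mm and w√2 ≈ 1604.3 mm → N0 = 1134 × 1604 mm.
N1: ⌊1604/2⌋ × 1134 = 802 × 1134 mm
N2: ⌊1134/2⌋ × 802 = 567 × 802 mm
N3: ⌊802/2⌋ × 567 = 401 × 567 mm
N4: ⌊567/2⌋ × 401 = 283 × 401 mm

283 × 401 mm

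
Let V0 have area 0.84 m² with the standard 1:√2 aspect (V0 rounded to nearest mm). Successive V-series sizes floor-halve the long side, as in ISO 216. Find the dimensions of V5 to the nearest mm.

136 × 192 mm

Let V0's short side be w mm. w · w√2 = 0.84 m² = 840,000 mm², so w ≈ 770.7 mm and w√2 ≈ 1089.9 mm → V0 = 771 × 1090 mm.
V1: ⌊1090/2⌋ × 771 = 545 × 771 mm
V2: ⌊771/2⌋ × 545 = 385 × 545 mm
V3: ⌊545/2⌋ × 385 = 272 × 385 mm
V4: ⌊385/2⌋ × 272 = 192 × 272 mm
V5: ⌊272/2⌋ × 192 = 136 × 192 mm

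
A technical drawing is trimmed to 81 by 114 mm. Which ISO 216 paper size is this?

C7 (81 × 114 mm)

Aspect ratio 114/81 ≈ 1.407 — close to the ISO √2 ≈ 1.414.
In the C-series (envelope sizes, between A and B): C7 = 81 × 114 mm.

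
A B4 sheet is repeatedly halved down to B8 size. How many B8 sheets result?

16

Each ISO step halves the sheet: 1 × B4 → 2 × B5 → 4 × B6 → 8 × B7 → …
From B4 to B8 is 4 halving steps: 2^4 = 16.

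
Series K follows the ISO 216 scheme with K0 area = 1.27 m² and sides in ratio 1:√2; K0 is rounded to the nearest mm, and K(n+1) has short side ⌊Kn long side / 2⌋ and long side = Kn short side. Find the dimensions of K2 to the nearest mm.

474 × 670 mm

Let K0's short side be w mm. w · w√2 = 1.27 m² = 1,270,000 mm², so w ≈ 947.6 mm and w√2 ≈ 1340.2 mm → K0 = 948 × 1340 mm.
K1: ⌊1340/2⌋ × 948 = 670 × 948 mm
K2: ⌊948/2⌋ × 670 = 474 × 670 mm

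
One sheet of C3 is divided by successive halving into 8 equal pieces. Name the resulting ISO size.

8 = 2^3, so 3 halving steps.
C3 → C4 → … → C6 after 3 steps.

C6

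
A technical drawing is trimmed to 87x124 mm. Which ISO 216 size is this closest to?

Aspect ratio 124/87 ≈ 1.425 — close to the ISO √2 ≈ 1.414.
In the B-series (B0 = 1000 × 1414 mm): B7 = 88 × 125 mm.
Off by 2 mm total — nearest standard size.

B7 (88 × 125 mm)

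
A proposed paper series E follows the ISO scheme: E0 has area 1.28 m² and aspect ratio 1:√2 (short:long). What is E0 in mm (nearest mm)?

Let the short side be w mm. Then w · w√2 = 1.28 m² = 1,280,000 mm².
w² = 1,280,000/√2, so w ≈ 951.4 mm; long side = w√2 ≈ 1345.4 mm.

951 × 1345 mm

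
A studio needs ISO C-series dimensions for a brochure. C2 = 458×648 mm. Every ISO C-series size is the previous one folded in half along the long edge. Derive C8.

C3: ⌊648/2⌋ × 458 = 324 × 458 mm
C4: ⌊458/2⌋ × 324 = 229 × 324 mm
C5: ⌊324/2⌋ × 229 = 162 × 229 mm
C6: ⌊229/2⌋ × 162 = 114 × 162 mm
C7: ⌊162/2⌋ × 114 = 81 × 114 mm
C8: ⌊114/2⌋ × 81 = 57 × 81 mm

57 × 81 mm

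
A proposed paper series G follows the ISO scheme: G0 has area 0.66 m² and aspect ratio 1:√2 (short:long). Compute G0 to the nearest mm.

683 × 966 mm

Let the short side be w mm. Then w · w√2 = 0.66 m² = 660,000 mm².
w² = 660,000/√2, so w ≈ 683.1 mm; long side = w√2 ≈ 966.1 mm.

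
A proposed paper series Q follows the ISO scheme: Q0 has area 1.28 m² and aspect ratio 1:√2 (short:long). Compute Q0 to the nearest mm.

951 × 1345 mm

Let the short side be w mm. Then w · w√2 = 1.28 m² = 1,280,000 mm².
w² = 1,280,000/√2, so w ≈ 951.4 mm; long side = w√2 ≈ 1345.4 mm.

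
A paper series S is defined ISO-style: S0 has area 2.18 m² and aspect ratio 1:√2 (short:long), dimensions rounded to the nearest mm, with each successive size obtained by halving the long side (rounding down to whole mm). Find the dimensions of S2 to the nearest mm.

621 × 878 mm

Let S0's short side be w mm. w · w√2 = 2.18 m² = 2,180,000 mm², so w ≈ 1241.6 mm and w√2 ≈ 1755.8 mm → S0 = 1242 × 1756 mm.
S1: ⌊1756/2⌋ × 1242 = 878 × 1242 mm
S2: ⌊1242/2⌋ × 878 = 621 × 878 mm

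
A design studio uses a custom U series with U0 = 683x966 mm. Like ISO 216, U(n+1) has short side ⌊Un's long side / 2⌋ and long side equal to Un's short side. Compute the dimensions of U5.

U1: ⌊966/2⌋ × 683 = 483 × 683 mm
U2: ⌊683/2⌋ × 483 = 341 × 483 mm
U3: ⌊483/2⌋ × 341 = 241 × 341 mm
U4: ⌊341/2⌋ × 241 = 170 × 241 mm
U5: ⌊241/2⌋ × 170 = 120 × 170 mm

120 × 170 mm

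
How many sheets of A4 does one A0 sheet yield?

16

Each ISO step halves the sheet: 1 × A0 → 2 × A1 → 4 × A2 → 8 × A3 → …
From A0 to A4 is 4 halving steps: 2^4 = 16.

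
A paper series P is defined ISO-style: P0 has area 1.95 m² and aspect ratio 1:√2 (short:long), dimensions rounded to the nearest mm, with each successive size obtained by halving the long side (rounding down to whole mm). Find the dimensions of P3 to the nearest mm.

415 × 587 mm

Let P0's short side be w mm. w · w√2 = 1.95 m² = 1,950,000 mm², so w ≈ 1174.2 mm and w√2 ≈ 1660.6 mm → P0 = 1174 × 1661 mm.
P1: ⌊1661/2⌋ × 1174 = 830 × 1174 mm
P2: ⌊1174/2⌋ × 830 = 587 × 830 mm
P3: ⌊830/2⌋ × 587 = 415 × 587 mm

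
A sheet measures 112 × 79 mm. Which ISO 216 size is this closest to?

C7 (81 × 114 mm)

Aspect ratio 112/79 ≈ 1.418 — close to the ISO √2 ≈ 1.414.
In the C-series (envelope sizes, between A and B): C7 = 81 × 114 mm.
Off by 4 mm total — nearest standard size.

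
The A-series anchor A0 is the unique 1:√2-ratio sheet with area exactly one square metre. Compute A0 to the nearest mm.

841 × 1189 mm

Let the short side be w mm. Then the long side is w√2 and w · w√2 = 10⁶ mm².
w² = 10⁶/√2, so w = 1000 / 2^(1/4) ≈ 840.9 mm; long side = 1000 · 2^(1/4) ≈ 1189.2 mm.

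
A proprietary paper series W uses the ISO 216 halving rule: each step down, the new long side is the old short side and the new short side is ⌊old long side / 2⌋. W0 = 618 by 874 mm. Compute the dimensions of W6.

77 × 109 mm

W1: ⌊874/2⌋ × 618 = 437 × 618 mm
W2: ⌊618/2⌋ × 437 = 309 × 437 mm
W3: ⌊437/2⌋ × 309 = 218 × 309 mm
W4: ⌊309/2⌋ × 218 = 154 × 218 mm
W5: ⌊218/2⌋ × 154 = 109 × 154 mm
W6: ⌊154/2⌋ × 109 = 77 × 109 mm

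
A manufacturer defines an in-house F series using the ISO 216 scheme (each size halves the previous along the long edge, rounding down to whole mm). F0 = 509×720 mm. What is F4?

F1: ⌊720/2⌋ × 509 = 360 × 509 mm
F2: ⌊509/2⌋ × 360 = 254 × 360 mm
F3: ⌊360/2⌋ × 254 = 180 × 254 mm
F4: ⌊254/2⌋ × 180 = 127 × 180 mm

127 × 180 mm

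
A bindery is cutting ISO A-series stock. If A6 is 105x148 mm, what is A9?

A7: ⌊148/2⌋ × 105 = 74 × 105 mm
A8: ⌊105/2⌋ × 74 = 52 × 74 mm
A9: ⌊74/2⌋ × 52 = 37 × 52 mm

37 × 52 mm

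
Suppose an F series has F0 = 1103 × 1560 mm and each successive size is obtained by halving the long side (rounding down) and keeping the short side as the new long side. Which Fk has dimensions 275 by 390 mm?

F4

F0: 1103 × 1560 mm
F1: 780 × 1103 mm
F2: 551 × 780 mm
F3: 390 × 551 mm
F4: 275 × 390 mm
F5: 195 × 275 mm
→ matches F4.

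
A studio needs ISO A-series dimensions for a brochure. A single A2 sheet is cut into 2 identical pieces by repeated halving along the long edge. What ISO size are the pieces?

2 = 2^1, so 1 halving step.
A2 → A3 → … → A3 after 1 step.

A3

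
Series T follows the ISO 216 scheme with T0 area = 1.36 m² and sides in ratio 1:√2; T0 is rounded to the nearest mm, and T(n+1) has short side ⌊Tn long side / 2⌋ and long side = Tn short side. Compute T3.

Let T0's short side be w mm. w · w√2 = 1.36 m² = 1,360,000 mm², so w ≈ 980.6 mm and w√2 ≈ 1386.8 mm → T0 = 981 × 1387 mm.
T1: ⌊1387/2⌋ × 981 = 693 × 981 mm
T2: ⌊981/2⌋ × 693 = 490 × 693 mm
T3: ⌊693/2⌋ × 490 = 346 × 490 mm

346 × 490 mm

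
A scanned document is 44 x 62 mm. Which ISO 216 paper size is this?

Aspect ratio 62/44 ≈ 1.409 — close to the ISO √2 ≈ 1.414.
In the B-series (B0 = 1000 × 1414 mm): B9 = 44 × 62 mm.

B9 (44 × 62 mm)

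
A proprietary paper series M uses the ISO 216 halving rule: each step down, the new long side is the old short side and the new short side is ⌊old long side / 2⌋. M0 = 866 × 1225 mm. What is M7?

76 × 108 mm

M1 = 612 × 866 mm (from M0 by 1 halving).
M2: ⌊866/2⌋ × 612 = 433 × 612 mm
M3: ⌊612/2⌋ × 433 = 306 × 433 mm
M4: ⌊433/2⌋ × 306 = 216 × 306 mm
M5: ⌊306/2⌋ × 216 = 153 × 216 mm
M6: ⌊216/2⌋ × 153 = 108 × 153 mm
M7: ⌊153/2⌋ × 108 = 76 × 108 mm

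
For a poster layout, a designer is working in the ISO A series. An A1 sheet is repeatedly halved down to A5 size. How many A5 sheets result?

16

Each ISO step halves the sheet: 1 × A1 → 2 × A2 → 4 × A3 → 8 × A4 → …
From A1 to A5 is 4 halving steps: 2^4 = 16.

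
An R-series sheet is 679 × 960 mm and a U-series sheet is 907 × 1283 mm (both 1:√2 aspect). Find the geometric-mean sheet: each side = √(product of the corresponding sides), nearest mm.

Short side: √(679 · 907) = √615853 ≈ 784.8 → 785 mm
Long side: √(960 · 1283) = √1231680 ≈ 1109.8 → 1110 mm

785 × 1110 mm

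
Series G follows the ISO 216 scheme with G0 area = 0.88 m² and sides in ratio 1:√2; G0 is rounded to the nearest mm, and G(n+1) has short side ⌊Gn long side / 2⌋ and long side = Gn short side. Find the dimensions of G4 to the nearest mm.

Let G0's short side be w mm. w · w√2 = 0.88 m² = 880,000 mm², so w ≈ 788.8 mm and w√2 ≈ 1115.6 mm → G0 = 789 × 1116 mm.
G1: ⌊1116/2⌋ × 789 = 558 × 789 mm
G2: ⌊789/2⌋ × 558 = 394 × 558 mm
G3: ⌊558/2⌋ × 394 = 279 × 394 mm
G4: ⌊394/2⌋ × 279 = 197 × 279 mm

197 × 279 mm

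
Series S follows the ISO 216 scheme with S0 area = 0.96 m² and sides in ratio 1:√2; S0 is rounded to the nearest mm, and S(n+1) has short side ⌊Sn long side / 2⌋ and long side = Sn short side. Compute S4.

206 × 291 mm

Let S0's short side be w mm. w · w√2 = 0.96 m² = 960,000 mm², so w ≈ 823.9 mm and w√2 ≈ 1165.2 mm → S0 = 824 × 1165 mm.
S1: ⌊1165/2⌋ × 824 = 582 × 824 mm
S2: ⌊824/2⌋ × 582 = 412 × 582 mm
S3: ⌊582/2⌋ × 412 = 291 × 412 mm
S4: ⌊412/2⌋ × 291 = 206 × 291 mm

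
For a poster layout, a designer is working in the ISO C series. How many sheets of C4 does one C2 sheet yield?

Each ISO step halves the sheet: 1 × C2 → 2 × C3 → 4 × C4
From C2 to C4 is 2 halving steps: 2^2 = 4.

4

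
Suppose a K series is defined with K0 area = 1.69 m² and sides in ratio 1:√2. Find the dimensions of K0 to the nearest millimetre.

1093 × 1546 mm

Let the short side be w mm. Then w · w√2 = 1.69 m² = 1,690,000 mm².
w² = 1,690,000/√2, so w ≈ 1093.2 mm; long side = w√2 ≈ 1546.0 mm.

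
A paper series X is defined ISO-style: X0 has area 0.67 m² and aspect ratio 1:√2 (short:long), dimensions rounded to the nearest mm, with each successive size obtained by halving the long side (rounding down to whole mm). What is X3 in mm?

243 × 344 mm

Let X0's short side be w mm. w · w√2 = 0.67 m² = 670,000 mm², so w ≈ 688.3 mm and w√2 ≈ 973.4 mm → X0 = 688 × 973 mm.
X1: ⌊973/2⌋ × 688 = 486 × 688 mm
X2: ⌊688/2⌋ × 486 = 344 × 486 mm
X3: ⌊486/2⌋ × 344 = 243 × 344 mm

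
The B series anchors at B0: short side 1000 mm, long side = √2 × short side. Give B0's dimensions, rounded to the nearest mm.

1000 × 1414 mm

Short side = 1000 mm; long side = 1000√2 ≈ 1414.2 mm.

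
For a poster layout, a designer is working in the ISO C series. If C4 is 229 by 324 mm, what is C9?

C5: ⌊324/2⌋ × 229 = 162 × 229 mm
C6: ⌊229/2⌋ × 162 = 114 × 162 mm
C7: ⌊162/2⌋ × 114 = 81 × 114 mm
C8: ⌊114/2⌋ × 81 = 57 × 81 mm
C9: ⌊81/2⌋ × 57 = 40 × 57 mm

40 × 57 mm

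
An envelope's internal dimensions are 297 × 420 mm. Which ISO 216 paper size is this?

Aspect ratio 420/297 ≈ 1.414 — close to the ISO √2 ≈ 1.414.
In the A-series (A0 area = 1 m²): A3 = 297 × 420 mm.

A3 (297 × 420 mm)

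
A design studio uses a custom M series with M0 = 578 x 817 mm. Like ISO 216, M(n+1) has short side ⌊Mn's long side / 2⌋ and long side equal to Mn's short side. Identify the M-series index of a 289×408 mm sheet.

M0: 578 × 817 mm
M1: 408 × 578 mm
M2: 289 × 408 mm
M3: 204 × 289 mm
→ matches M2.

M2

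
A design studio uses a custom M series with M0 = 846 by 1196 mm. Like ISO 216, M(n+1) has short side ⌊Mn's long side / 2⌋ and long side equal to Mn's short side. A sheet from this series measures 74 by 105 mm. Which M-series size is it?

M0: 846 × 1196 mm
M1: 598 × 846 mm
M2: 423 × 598 mm
M3: 299 × 423 mm
M4: 211 × 299 mm
M5: 149 × 211 mm
M6: 105 × 149 mm
M7: 74 × 105 mm
M8: 52 × 74 mm
→ matches M7.

M7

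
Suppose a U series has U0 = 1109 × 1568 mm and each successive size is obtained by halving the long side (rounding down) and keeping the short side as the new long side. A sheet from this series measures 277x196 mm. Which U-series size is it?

U0: 1109 × 1568 mm
U1: 784 × 1109 mm
U2: 554 × 784 mm
U3: 392 × 554 mm
U4: 277 × 392 mm
U5: 196 × 277 mm
U6: 138 × 196 mm
→ matches U5.

U5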